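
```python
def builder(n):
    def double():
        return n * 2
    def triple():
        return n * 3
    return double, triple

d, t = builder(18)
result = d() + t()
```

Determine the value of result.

Step 1: Both closures capture the same n = 18.
Step 2: d() = 18 * 2 = 36, t() = 18 * 3 = 54.
Step 3: result = 36 + 54 = 90

The answer is 90.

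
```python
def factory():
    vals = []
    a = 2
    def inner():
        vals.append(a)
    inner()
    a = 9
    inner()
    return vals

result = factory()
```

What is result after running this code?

Step 1: a = 2. inner() appends current a to vals.
Step 2: First inner(): appends 2. Then a = 9.
Step 3: Second inner(): appends 9 (closure sees updated a). result = [2, 9]

The answer is [2, 9].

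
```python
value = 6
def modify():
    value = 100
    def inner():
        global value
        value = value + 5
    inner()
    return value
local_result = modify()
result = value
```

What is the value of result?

Step 1: Global value = 6. modify() creates local value = 100.
Step 2: inner() declares global value and adds 5: global value = 6 + 5 = 11.
Step 3: modify() returns its local value = 100 (unaffected by inner).
Step 4: result = global value = 11

The answer is 11.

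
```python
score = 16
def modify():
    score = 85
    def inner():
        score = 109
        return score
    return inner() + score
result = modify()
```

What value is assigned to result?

Step 1: modify() has local score = 85. inner() has local score = 109.
Step 2: inner() returns its local score = 109.
Step 3: modify() returns 109 + its own score (85) = 194

The answer is 194.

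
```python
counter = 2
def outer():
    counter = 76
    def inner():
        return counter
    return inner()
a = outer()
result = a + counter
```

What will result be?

Step 1: outer() has local counter = 76. inner() reads from enclosing.
Step 2: outer() returns 76. Global counter = 2 unchanged.
Step 3: result = 76 + 2 = 78

The answer is 78.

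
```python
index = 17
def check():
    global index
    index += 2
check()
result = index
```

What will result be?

Step 1: index = 17 globally.
Step 2: check() modifies global index: index += 2 = 19.
Step 3: result = 19

The answer is 19.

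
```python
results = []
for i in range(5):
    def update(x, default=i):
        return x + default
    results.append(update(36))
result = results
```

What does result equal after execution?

Step 1: Default argument default=i is evaluated at function definition time.
Step 2: Each iteration creates update with default = current i value.
Step 3: update(36) returns 36 + default. results = [36, 37, 38, 39, 40]

The answer is [36, 37, 38, 39, 40].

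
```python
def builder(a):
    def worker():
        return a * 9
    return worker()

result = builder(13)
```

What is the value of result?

Step 1: builder(13) binds parameter a = 13.
Step 2: worker() accesses a = 13 from enclosing scope.
Step 3: result = 13 * 9 = 117

The answer is 117.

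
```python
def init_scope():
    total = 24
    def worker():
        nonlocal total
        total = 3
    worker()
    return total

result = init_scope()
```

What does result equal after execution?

Step 1: init_scope() sets total = 24.
Step 2: worker() uses nonlocal to reassign total = 3.
Step 3: result = 3

The answer is 3.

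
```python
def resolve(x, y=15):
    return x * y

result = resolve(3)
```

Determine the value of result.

Step 1: resolve(3) uses default y = 15.
Step 2: Returns 3 * 15 = 45.
Step 3: result = 45

The answer is 45.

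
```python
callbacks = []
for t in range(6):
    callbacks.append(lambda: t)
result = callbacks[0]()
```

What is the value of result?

Step 1: The loop creates 6 lambdas, all referencing the same variable t.
Step 2: After the loop, t = 5 (final value).
Step 3: callbacks[0]() looks up t at call time and finds 5. This is the late binding gotcha. result = 5

The answer is 5.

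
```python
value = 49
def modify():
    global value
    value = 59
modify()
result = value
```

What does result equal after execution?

Step 1: value = 49 globally.
Step 2: modify() declares global value and sets it to 59.
Step 3: After modify(), global value = 59. result = 59

The answer is 59.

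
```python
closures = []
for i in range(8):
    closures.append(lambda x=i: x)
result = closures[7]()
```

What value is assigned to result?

Step 1: Default argument x=i captures i's value at each iteration.
Step 2: closures[7] captured x = 7 when i was 7.
Step 3: result = 7

The answer is 7.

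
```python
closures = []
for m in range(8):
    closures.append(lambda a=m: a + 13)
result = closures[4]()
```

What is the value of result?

Step 1: Default argument a=m captures m's value at definition time.
Step 2: closures[4] was defined when m = 4, so a defaults to 4.
Step 3: result = 4 + 13 = 17 (default arg fixes the late binding issue)

The answer is 17.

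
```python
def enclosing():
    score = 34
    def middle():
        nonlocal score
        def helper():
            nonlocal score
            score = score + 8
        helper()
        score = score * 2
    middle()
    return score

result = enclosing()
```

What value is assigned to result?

Step 1: score = 34.
Step 2: helper() adds 8: score = 34 + 8 = 42.
Step 3: middle() doubles: score = 42 * 2 = 84.
Step 4: result = 84

The answer is 84.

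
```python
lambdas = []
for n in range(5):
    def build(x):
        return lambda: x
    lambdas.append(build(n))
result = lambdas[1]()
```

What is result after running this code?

Step 1: build(n) creates a new scope capturing x = n at call time.
Step 2: lambdas[1] = build(1), so its lambda captures x = 1.
Step 3: result = 1 (closure factory fixes late binding)

The answer is 1.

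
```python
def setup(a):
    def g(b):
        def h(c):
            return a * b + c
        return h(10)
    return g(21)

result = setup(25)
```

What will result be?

Step 1: a = 25, b = 21, c = 10.
Step 2: h() computes a * b + c = 25 * 21 + 10 = 535.
Step 3: result = 535

The answer is 535.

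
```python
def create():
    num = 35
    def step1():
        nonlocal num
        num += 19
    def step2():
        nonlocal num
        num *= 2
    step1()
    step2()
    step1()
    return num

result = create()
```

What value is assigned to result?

Step 1: num = 35.
Step 2: step1(): num = 35 + 19 = 54.
Step 3: step2(): num = 54 * 2 = 108.
Step 4: step1(): num = 108 + 19 = 127. result = 127

The answer is 127.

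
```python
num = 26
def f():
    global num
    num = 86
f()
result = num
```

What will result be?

Step 1: num = 26 globally.
Step 2: f() declares global num and sets it to 86.
Step 3: After f(), global num = 86. result = 86

The answer is 86.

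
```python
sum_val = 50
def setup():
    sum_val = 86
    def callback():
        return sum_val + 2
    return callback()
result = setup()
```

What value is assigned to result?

Step 1: setup() shadows global sum_val with sum_val = 86.
Step 2: callback() finds sum_val = 86 in enclosing scope, computes 86 + 2 = 88.
Step 3: result = 88

The answer is 88.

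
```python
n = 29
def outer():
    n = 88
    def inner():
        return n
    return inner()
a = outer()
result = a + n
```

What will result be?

Step 1: outer() has local n = 88. inner() reads from enclosing.
Step 2: outer() returns 88. Global n = 29 unchanged.
Step 3: result = 88 + 29 = 117

The answer is 117.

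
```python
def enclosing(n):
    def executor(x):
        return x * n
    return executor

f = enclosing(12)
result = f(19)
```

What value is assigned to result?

Step 1: enclosing(12) creates a closure capturing n = 12.
Step 2: f(19) computes 19 * 12 = 228.
Step 3: result = 228

The answer is 228.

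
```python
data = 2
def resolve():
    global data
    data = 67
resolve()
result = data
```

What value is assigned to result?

Step 1: data = 2 globally.
Step 2: resolve() declares global data and sets it to 67.
Step 3: After resolve(), global data = 67. result = 67

The answer is 67.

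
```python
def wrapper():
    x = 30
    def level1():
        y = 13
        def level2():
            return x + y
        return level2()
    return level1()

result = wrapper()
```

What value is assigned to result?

Step 1: x = 30 in wrapper. y = 13 in level1.
Step 2: level2() reads x = 30 and y = 13 from enclosing scopes.
Step 3: result = 30 + 13 = 43

The answer is 43.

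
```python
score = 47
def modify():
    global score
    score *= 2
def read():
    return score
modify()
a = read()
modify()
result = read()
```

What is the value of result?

Step 1: score = 47.
Step 2: First modify(): score = 47 * 2 = 94.
Step 3: Second modify(): score = 94 * 2 = 188.
Step 4: read() returns 188

The answer is 188.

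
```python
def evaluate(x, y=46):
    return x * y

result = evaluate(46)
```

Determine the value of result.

Step 1: evaluate(46) uses default y = 46.
Step 2: Returns 46 * 46 = 2116.
Step 3: result = 2116

The answer is 2116.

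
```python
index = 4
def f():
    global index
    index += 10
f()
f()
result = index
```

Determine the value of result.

Step 1: index = 4.
Step 2: First f(): index = 4 + 10 = 14.
Step 3: Second f(): index = 14 + 10 = 24. result = 24

The answer is 24.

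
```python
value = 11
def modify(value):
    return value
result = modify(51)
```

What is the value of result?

Step 1: Global value = 11.
Step 2: modify(51) takes parameter value = 51, which shadows the global.
Step 3: result = 51

The answer is 51.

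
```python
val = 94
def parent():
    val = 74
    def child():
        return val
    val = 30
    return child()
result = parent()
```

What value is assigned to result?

Step 1: parent() sets val = 74, then later val = 30.
Step 2: child() is called after val is reassigned to 30. Closures capture variables by reference, not by value.
Step 3: result = 30

The answer is 30.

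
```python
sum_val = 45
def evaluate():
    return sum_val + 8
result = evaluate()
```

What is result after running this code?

Step 1: sum_val = 45 is defined globally.
Step 2: evaluate() looks up sum_val from global scope = 45, then computes 45 + 8 = 53.
Step 3: result = 53

The answer is 53.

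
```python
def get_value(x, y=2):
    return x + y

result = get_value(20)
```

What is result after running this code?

Step 1: get_value(20) uses default y = 2.
Step 2: Returns 20 + 2 = 22.
Step 3: result = 22

The answer is 22.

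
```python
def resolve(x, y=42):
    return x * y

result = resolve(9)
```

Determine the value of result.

Step 1: resolve(9) uses default y = 42.
Step 2: Returns 9 * 42 = 378.
Step 3: result = 378

The answer is 378.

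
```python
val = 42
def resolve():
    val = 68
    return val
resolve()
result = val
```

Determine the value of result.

Step 1: val = 42 globally.
Step 2: resolve() creates a LOCAL val = 68 (no global keyword!).
Step 3: The global val is unchanged. result = 42

The answer is 42.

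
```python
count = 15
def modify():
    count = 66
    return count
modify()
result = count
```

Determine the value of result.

Step 1: count = 15 globally.
Step 2: modify() creates a LOCAL count = 66 (no global keyword!).
Step 3: The global count is unchanged. result = 15

The answer is 15.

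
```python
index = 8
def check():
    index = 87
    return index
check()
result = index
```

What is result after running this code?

Step 1: index = 8 globally.
Step 2: check() creates a LOCAL index = 87 (no global keyword!).
Step 3: The global index is unchanged. result = 8

The answer is 8.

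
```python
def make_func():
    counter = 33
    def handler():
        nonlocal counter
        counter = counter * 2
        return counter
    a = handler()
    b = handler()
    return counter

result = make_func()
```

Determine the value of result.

Step 1: counter starts at 33.
Step 2: First handler(): counter = 33 * 2 = 66.
Step 3: Second handler(): counter = 66 * 2 = 132.
Step 4: result = 132

The answer is 132.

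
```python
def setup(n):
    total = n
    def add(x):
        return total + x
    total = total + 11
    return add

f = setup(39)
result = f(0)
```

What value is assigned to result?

Step 1: setup(39) sets total = 39, then total = 39 + 11 = 50.
Step 2: Closures capture by reference, so add sees total = 50.
Step 3: f(0) returns 50 + 0 = 50

The answer is 50.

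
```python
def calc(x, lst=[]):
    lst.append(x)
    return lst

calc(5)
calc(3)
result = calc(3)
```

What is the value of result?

Step 1: Mutable default argument gotcha! The list [] is created once.
Step 2: Each call appends to the SAME list: [5], [5, 3], [5, 3, 3].
Step 3: result = [5, 3, 3]

The answer is [5, 3, 3].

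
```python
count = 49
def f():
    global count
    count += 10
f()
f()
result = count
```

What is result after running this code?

Step 1: count = 49.
Step 2: First f(): count = 49 + 10 = 59.
Step 3: Second f(): count = 59 + 10 = 69. result = 69

The answer is 69.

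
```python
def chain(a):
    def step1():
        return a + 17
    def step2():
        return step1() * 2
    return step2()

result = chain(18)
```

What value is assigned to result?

Step 1: chain(18) captures a = 18.
Step 2: step2() calls step1() which returns 18 + 17 = 35.
Step 3: step2() returns 35 * 2 = 70

The answer is 70.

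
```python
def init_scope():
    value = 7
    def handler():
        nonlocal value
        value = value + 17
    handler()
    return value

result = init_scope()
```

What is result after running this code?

Step 1: init_scope() sets value = 7.
Step 2: handler() uses nonlocal to modify value in init_scope's scope: value = 7 + 17 = 24.
Step 3: init_scope() returns the modified value = 24

The answer is 24.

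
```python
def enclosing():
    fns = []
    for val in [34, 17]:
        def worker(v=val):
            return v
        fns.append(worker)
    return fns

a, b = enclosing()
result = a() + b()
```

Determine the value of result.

Step 1: Default argument v=val captures val at each iteration.
Step 2: a() returns 34 (captured at first iteration), b() returns 17 (captured at second).
Step 3: result = 34 + 17 = 51

The answer is 51.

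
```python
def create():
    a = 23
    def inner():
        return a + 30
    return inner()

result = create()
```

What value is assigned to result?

Step 1: create() defines a = 23.
Step 2: inner() reads a = 23 from enclosing scope, returns 23 + 30 = 53.
Step 3: result = 53

The answer is 53.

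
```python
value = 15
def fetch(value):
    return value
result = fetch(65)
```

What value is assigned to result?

Step 1: Global value = 15.
Step 2: fetch(65) takes parameter value = 65, which shadows the global.
Step 3: result = 65

The answer is 65.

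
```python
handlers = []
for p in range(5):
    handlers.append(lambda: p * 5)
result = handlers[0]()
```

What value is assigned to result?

Step 1: All lambdas reference the same variable p (late binding).
Step 2: After the loop, p = 4. Every lambda returns p * 5.
Step 3: handlers[0]() = 4 * 5 = 20

The answer is 20.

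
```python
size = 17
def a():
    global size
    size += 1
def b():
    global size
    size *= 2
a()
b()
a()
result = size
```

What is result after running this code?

Step 1: size = 17.
Step 2: a(): size = 17 + 1 = 18.
Step 3: b(): size = 18 * 2 = 36.
Step 4: a(): size = 36 + 1 = 37

The answer is 37.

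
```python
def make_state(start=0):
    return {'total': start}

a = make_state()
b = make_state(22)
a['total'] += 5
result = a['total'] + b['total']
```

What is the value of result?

Step 1: make_state() returns a new dict each call (immutable default 0).
Step 2: a = {'total': 0}, b = {'total': 22}.
Step 3: a['total'] += 5 = 5. result = 5 + 22 = 27

The answer is 27.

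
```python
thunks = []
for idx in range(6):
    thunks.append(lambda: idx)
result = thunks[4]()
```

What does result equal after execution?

Step 1: The loop creates 6 lambdas, all referencing the same variable idx.
Step 2: After the loop, idx = 5 (final value).
Step 3: thunks[4]() looks up idx at call time and finds 5. This is the late binding gotcha. result = 5

The answer is 5.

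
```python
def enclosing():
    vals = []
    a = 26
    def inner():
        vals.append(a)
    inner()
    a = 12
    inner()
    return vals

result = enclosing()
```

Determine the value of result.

Step 1: a = 26. inner() appends current a to vals.
Step 2: First inner(): appends 26. Then a = 12.
Step 3: Second inner(): appends 12 (closure sees updated a). result = [26, 12]

The answer is [26, 12].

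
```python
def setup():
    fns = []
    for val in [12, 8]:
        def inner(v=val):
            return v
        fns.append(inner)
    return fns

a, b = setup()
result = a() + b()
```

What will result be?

Step 1: Default argument v=val captures val at each iteration.
Step 2: a() returns 12 (captured at first iteration), b() returns 8 (captured at second).
Step 3: result = 12 + 8 = 20

The answer is 20.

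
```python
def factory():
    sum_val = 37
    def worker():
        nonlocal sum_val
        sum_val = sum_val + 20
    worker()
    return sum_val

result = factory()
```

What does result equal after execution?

Step 1: factory() sets sum_val = 37.
Step 2: worker() uses nonlocal to modify sum_val in factory's scope: sum_val = 37 + 20 = 57.
Step 3: factory() returns the modified sum_val = 57

The answer is 57.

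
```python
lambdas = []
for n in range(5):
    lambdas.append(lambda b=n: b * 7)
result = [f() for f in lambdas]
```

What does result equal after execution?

Step 1: Default arg b=n captures n at each iteration.
Step 2: lambdas[k] has b defaulting to k, returns k * 7.
Step 3: result = [0, 7, 14, 21, 28]

The answer is [0, 7, 14, 21, 28].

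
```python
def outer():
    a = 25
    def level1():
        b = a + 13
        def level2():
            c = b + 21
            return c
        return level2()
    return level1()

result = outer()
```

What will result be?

Step 1: a = 25. b = a + 13 = 38.
Step 2: c = b + 21 = 38 + 21 = 59.
Step 3: result = 59

The answer is 59.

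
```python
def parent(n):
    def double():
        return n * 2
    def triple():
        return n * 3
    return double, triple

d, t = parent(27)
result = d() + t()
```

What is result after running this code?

Step 1: Both closures capture the same n = 27.
Step 2: d() = 27 * 2 = 54, t() = 27 * 3 = 81.
Step 3: result = 54 + 81 = 135

The answer is 135.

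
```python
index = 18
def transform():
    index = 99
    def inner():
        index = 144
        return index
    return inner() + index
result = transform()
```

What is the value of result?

Step 1: transform() has local index = 99. inner() has local index = 144.
Step 2: inner() returns its local index = 144.
Step 3: transform() returns 144 + its own index (99) = 243

The answer is 243.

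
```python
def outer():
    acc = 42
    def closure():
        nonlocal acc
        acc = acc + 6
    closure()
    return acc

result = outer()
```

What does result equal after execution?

Step 1: outer() sets acc = 42.
Step 2: closure() uses nonlocal to modify acc in outer's scope: acc = 42 + 6 = 48.
Step 3: outer() returns the modified acc = 48

The answer is 48.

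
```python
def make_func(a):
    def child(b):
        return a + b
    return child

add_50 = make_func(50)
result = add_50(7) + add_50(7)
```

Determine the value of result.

Step 1: add_50 captures a = 50.
Step 2: add_50(7) = 50 + 7 = 57, called twice.
Step 3: result = 57 + 57 = 114

The answer is 114.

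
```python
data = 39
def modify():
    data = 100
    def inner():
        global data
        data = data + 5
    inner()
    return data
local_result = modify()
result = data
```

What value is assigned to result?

Step 1: Global data = 39. modify() creates local data = 100.
Step 2: inner() declares global data and adds 5: global data = 39 + 5 = 44.
Step 3: modify() returns its local data = 100 (unaffected by inner).
Step 4: result = global data = 44

The answer is 44.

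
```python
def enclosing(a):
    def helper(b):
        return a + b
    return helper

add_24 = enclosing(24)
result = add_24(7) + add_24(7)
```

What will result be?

Step 1: add_24 captures a = 24.
Step 2: add_24(7) = 24 + 7 = 31, called twice.
Step 3: result = 31 + 31 = 62

The answer is 62.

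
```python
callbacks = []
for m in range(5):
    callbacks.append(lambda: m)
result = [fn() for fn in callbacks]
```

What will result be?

Step 1: All 5 lambdas share the same variable m.
Step 2: After the loop, m = 4.
Step 3: Each call returns 4. result = [4, 4, 4, 4, 4]

The answer is [4, 4, 4, 4, 4].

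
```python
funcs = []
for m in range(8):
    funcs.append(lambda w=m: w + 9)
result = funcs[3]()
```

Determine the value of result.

Step 1: Default argument w=m captures m's value at definition time.
Step 2: funcs[3] was defined when m = 3, so w defaults to 3.
Step 3: result = 3 + 9 = 12 (default arg fixes the late binding issue)

The answer is 12.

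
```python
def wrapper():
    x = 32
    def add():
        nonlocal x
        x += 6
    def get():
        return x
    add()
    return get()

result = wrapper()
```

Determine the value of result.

Step 1: x = 32. add() modifies it via nonlocal, get() reads it.
Step 2: add() makes x = 32 + 6 = 38.
Step 3: get() returns 38. result = 38

The answer is 38.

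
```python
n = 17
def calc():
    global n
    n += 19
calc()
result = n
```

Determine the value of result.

Step 1: n = 17 globally.
Step 2: calc() modifies global n: n += 19 = 36.
Step 3: result = 36

The answer is 36.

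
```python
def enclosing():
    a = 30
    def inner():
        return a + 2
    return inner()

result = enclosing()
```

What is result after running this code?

Step 1: enclosing() defines a = 30.
Step 2: inner() reads a = 30 from enclosing scope, returns 30 + 2 = 32.
Step 3: result = 32

The answer is 32.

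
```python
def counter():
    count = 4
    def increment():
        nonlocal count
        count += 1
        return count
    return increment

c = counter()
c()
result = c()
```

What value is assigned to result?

Step 1: counter() creates closure with count = 4.
Step 2: Each c() call increments count via nonlocal. After 2 calls: 4 + 2 = 6.
Step 3: result = 6

The answer is 6.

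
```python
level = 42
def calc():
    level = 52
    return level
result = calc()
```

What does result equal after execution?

Step 1: Global level = 42.
Step 2: calc() creates local level = 52, shadowing the global.
Step 3: Returns local level = 52. result = 52

The answer is 52.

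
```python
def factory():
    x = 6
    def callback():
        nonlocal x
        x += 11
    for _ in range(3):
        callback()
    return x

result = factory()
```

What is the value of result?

Step 1: x = 6.
Step 2: callback() is called 3 times in a loop, each adding 11 via nonlocal.
Step 3: x = 6 + 11 * 3 = 39

The answer is 39.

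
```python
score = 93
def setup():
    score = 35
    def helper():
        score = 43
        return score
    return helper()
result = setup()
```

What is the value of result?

Step 1: Three scopes define score: global (93), setup (35), helper (43).
Step 2: helper() has its own local score = 43, which shadows both enclosing and global.
Step 3: result = 43 (local wins in LEGB)

The answer is 43.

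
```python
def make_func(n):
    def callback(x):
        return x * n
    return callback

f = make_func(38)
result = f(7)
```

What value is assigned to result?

Step 1: make_func(38) creates a closure capturing n = 38.
Step 2: f(7) computes 7 * 38 = 266.
Step 3: result = 266

The answer is 266.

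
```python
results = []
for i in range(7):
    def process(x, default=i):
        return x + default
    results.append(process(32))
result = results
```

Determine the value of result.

Step 1: Default argument default=i is evaluated at function definition time.
Step 2: Each iteration creates process with default = current i value.
Step 3: process(32) returns 32 + default. results = [32, 33, 34, 35, 36, 37, 38]

The answer is [32, 33, 34, 35, 36, 37, 38].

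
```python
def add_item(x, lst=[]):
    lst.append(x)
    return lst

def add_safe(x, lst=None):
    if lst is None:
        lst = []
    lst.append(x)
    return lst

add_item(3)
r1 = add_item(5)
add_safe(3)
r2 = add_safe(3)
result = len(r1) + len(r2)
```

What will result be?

Step 1: add_item shares mutable default: after 2 calls, lst = [3, 5], len = 2.
Step 2: add_safe creates fresh list each time: r2 = [3], len = 1.
Step 3: result = 2 + 1 = 3

The answer is 3.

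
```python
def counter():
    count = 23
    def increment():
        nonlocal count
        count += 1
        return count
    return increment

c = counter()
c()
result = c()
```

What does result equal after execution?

Step 1: counter() creates closure with count = 23.
Step 2: Each c() call increments count via nonlocal. After 2 calls: 23 + 2 = 25.
Step 3: result = 25

The answer is 25.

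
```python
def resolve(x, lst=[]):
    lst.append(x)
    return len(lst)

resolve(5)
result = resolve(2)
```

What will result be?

Step 1: Mutable default list persists between calls.
Step 2: First call: lst = [5], len = 1. Second call: lst = [5, 2], len = 2.
Step 3: result = 2

The answer is 2.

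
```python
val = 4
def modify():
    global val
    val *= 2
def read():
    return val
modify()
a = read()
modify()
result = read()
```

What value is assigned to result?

Step 1: val = 4.
Step 2: First modify(): val = 4 * 2 = 8.
Step 3: Second modify(): val = 8 * 2 = 16.
Step 4: read() returns 16

The answer is 16.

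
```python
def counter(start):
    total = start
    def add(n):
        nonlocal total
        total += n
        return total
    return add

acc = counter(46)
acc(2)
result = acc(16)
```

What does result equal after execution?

Step 1: counter(46) creates closure with total = 46.
Step 2: First acc(2): total = 46 + 2 = 48.
Step 3: Second acc(16): total = 48 + 16 = 64. result = 64

The answer is 64.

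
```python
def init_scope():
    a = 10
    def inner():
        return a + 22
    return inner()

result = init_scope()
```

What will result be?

Step 1: init_scope() defines a = 10.
Step 2: inner() reads a = 10 from enclosing scope, returns 10 + 22 = 32.
Step 3: result = 32

The answer is 32.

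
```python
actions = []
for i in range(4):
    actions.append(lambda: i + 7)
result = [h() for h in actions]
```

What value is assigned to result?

Step 1: All lambdas capture i by reference. After the loop, i = 3.
Step 2: Each call returns 3 + 7 = 10.
Step 3: result = [10, 10, 10, 10]

The answer is [10, 10, 10, 10].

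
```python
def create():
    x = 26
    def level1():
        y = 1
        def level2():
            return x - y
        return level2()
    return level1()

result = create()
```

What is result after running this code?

Step 1: x = 26 in create. y = 1 in level1.
Step 2: level2() reads x = 26 and y = 1 from enclosing scopes.
Step 3: result = 26 - 1 = 25

The answer is 25.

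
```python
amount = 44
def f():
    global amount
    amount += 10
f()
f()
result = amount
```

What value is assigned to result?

Step 1: amount = 44.
Step 2: First f(): amount = 44 + 10 = 54.
Step 3: Second f(): amount = 54 + 10 = 64. result = 64

The answer is 64.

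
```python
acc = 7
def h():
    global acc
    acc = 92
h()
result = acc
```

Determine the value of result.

Step 1: acc = 7 globally.
Step 2: h() declares global acc and sets it to 92.
Step 3: After h(), global acc = 92. result = 92

The answer is 92.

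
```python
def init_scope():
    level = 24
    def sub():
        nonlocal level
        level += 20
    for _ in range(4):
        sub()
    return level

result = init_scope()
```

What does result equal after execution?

Step 1: level = 24.
Step 2: sub() is called 4 times in a loop, each adding 20 via nonlocal.
Step 3: level = 24 + 20 * 4 = 104

The answer is 104.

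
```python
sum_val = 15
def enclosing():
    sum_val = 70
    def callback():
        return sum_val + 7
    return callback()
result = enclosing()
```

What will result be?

Step 1: enclosing() shadows global sum_val with sum_val = 70.
Step 2: callback() finds sum_val = 70 in enclosing scope, computes 70 + 7 = 77.
Step 3: result = 77

The answer is 77.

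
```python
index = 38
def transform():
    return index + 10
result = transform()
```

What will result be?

Step 1: index = 38 is defined globally.
Step 2: transform() looks up index from global scope = 38, then computes 38 + 10 = 48.
Step 3: result = 48

The answer is 48.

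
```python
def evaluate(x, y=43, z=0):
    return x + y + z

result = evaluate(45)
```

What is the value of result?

Step 1: evaluate(45) uses defaults y = 43, z = 0.
Step 2: Returns 45 + 43 + 0 = 88.
Step 3: result = 88

The answer is 88.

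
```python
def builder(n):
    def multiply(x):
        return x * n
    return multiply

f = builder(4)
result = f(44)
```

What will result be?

Step 1: builder(4) returns multiply closure with n = 4.
Step 2: f(44) computes 44 * 4 = 176.
Step 3: result = 176

The answer is 176.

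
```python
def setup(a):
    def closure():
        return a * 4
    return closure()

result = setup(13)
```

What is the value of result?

Step 1: setup(13) binds parameter a = 13.
Step 2: closure() accesses a = 13 from enclosing scope.
Step 3: result = 13 * 4 = 52

The answer is 52.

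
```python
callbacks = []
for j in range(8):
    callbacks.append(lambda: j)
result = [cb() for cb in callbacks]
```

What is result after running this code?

Step 1: All 8 lambdas share the same variable j.
Step 2: After the loop, j = 7.
Step 3: Each call returns 7. result = [7, 7, 7, 7, 7, 7, 7, 7]

The answer is [7, 7, 7, 7, 7, 7, 7, 7].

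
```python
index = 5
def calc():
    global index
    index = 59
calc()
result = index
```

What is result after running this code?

Step 1: index = 5 globally.
Step 2: calc() declares global index and sets it to 59.
Step 3: After calc(), global index = 59. result = 59

The answer is 59.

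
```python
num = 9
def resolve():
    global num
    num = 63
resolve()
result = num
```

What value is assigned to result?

Step 1: num = 9 globally.
Step 2: resolve() declares global num and sets it to 63.
Step 3: After resolve(), global num = 63. result = 63

The answer is 63.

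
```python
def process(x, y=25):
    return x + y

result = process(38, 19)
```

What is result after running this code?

Step 1: process(38, 19) overrides default y with 19.
Step 2: Returns 38 + 19 = 57.
Step 3: result = 57

The answer is 57.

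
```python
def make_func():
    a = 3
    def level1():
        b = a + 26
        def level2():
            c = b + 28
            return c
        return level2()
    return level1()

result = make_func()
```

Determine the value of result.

Step 1: a = 3. b = a + 26 = 29.
Step 2: c = b + 28 = 29 + 28 = 57.
Step 3: result = 57

The answer is 57.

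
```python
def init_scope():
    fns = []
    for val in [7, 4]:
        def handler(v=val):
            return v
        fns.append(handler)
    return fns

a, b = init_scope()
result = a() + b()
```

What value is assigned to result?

Step 1: Default argument v=val captures val at each iteration.
Step 2: a() returns 7 (captured at first iteration), b() returns 4 (captured at second).
Step 3: result = 7 + 4 = 11

The answer is 11.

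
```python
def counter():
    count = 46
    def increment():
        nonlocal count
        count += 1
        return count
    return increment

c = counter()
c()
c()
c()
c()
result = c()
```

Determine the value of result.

Step 1: counter() creates closure with count = 46.
Step 2: Each c() call increments count via nonlocal. After 5 calls: 46 + 5 = 51.
Step 3: result = 51

The answer is 51.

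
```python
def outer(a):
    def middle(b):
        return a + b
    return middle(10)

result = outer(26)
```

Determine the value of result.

Step 1: outer(26) passes a = 26.
Step 2: middle(10) has b = 10, reads a = 26 from enclosing.
Step 3: result = 26 + 10 = 36

The answer is 36.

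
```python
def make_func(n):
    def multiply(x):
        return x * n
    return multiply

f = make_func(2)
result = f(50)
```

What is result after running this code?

Step 1: make_func(2) returns multiply closure with n = 2.
Step 2: f(50) computes 50 * 2 = 100.
Step 3: result = 100

The answer is 100.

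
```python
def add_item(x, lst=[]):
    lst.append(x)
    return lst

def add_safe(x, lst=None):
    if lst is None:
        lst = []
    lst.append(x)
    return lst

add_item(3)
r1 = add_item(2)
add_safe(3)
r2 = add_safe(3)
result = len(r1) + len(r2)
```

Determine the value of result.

Step 1: add_item shares mutable default: after 2 calls, lst = [3, 2], len = 2.
Step 2: add_safe creates fresh list each time: r2 = [3], len = 1.
Step 3: result = 2 + 1 = 3

The answer is 3.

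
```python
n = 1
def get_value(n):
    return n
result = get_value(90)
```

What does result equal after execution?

Step 1: Global n = 1.
Step 2: get_value(90) takes parameter n = 90, which shadows the global.
Step 3: result = 90

The answer is 90.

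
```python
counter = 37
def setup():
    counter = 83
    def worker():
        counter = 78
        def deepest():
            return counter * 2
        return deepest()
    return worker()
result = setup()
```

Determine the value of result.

Step 1: deepest() looks up counter through LEGB: not local, finds counter = 78 in enclosing worker().
Step 2: Returns 78 * 2 = 156.
Step 3: result = 156

The answer is 156.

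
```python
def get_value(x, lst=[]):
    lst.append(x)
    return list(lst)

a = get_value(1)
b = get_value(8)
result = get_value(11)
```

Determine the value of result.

Step 1: Default list is shared. list() creates copies for return values.
Step 2: Internal list grows: [1] -> [1, 8] -> [1, 8, 11].
Step 3: result = [1, 8, 11]

The answer is [1, 8, 11].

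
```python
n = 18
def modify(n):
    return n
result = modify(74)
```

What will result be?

Step 1: Global n = 18.
Step 2: modify(74) takes parameter n = 74, which shadows the global.
Step 3: result = 74

The answer is 74.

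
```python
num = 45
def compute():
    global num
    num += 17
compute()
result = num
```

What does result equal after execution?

Step 1: num = 45 globally.
Step 2: compute() modifies global num: num += 17 = 62.
Step 3: result = 62

The answer is 62.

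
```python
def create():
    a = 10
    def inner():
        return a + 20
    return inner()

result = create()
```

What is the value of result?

Step 1: create() defines a = 10.
Step 2: inner() reads a = 10 from enclosing scope, returns 10 + 20 = 30.
Step 3: result = 30

The answer is 30.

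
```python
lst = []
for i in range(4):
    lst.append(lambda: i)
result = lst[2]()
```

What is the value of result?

Step 1: The loop creates 4 lambdas, all referencing the same variable i.
Step 2: After the loop, i = 3 (final value).
Step 3: lst[2]() looks up i at call time and finds 3. This is the late binding gotcha. result = 3

The answer is 3.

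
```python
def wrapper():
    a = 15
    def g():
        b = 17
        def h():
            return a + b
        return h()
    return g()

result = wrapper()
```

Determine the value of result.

Step 1: wrapper() defines a = 15. g() defines b = 17.
Step 2: h() accesses both from enclosing scopes: a = 15, b = 17.
Step 3: result = 15 + 17 = 32

The answer is 32.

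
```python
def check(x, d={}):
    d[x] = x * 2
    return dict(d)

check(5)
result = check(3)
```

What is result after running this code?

Step 1: Mutable default dict is shared across calls.
Step 2: First call adds 5: 10. Second call adds 3: 6.
Step 3: result = {5: 10, 3: 6}

The answer is {5: 10, 3: 6}.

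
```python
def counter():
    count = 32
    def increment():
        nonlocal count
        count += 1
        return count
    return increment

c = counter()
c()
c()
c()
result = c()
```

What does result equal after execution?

Step 1: counter() creates closure with count = 32.
Step 2: Each c() call increments count via nonlocal. After 4 calls: 32 + 4 = 36.
Step 3: result = 36

The answer is 36.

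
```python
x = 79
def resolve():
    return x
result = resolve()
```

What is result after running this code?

Step 1: x = 79 is defined in the global scope.
Step 2: resolve() looks up x. No local x exists, so Python checks the global scope via LEGB rule and finds x = 79.
Step 3: result = 79

The answer is 79.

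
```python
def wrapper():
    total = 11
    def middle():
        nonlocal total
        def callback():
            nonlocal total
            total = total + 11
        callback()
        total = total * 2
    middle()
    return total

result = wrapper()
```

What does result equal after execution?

Step 1: total = 11.
Step 2: callback() adds 11: total = 11 + 11 = 22.
Step 3: middle() doubles: total = 22 * 2 = 44.
Step 4: result = 44

The answer is 44.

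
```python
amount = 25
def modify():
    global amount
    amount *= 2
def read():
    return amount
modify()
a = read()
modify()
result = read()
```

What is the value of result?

Step 1: amount = 25.
Step 2: First modify(): amount = 25 * 2 = 50.
Step 3: Second modify(): amount = 50 * 2 = 100.
Step 4: read() returns 100

The answer is 100.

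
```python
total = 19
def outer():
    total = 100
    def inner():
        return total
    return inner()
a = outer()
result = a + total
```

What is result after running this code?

Step 1: outer() has local total = 100. inner() reads from enclosing.
Step 2: outer() returns 100. Global total = 19 unchanged.
Step 3: result = 100 + 19 = 119

The answer is 119.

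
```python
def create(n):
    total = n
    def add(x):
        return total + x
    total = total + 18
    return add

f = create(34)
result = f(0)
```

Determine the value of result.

Step 1: create(34) sets total = 34, then total = 34 + 18 = 52.
Step 2: Closures capture by reference, so add sees total = 52.
Step 3: f(0) returns 52 + 0 = 52

The answer is 52.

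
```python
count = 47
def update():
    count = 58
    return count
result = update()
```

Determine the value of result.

Step 1: Global count = 47.
Step 2: update() creates local count = 58, shadowing the global.
Step 3: Returns local count = 58. result = 58

The answer is 58.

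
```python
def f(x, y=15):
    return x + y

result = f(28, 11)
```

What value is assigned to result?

Step 1: f(28, 11) overrides default y with 11.
Step 2: Returns 28 + 11 = 39.
Step 3: result = 39

The answer is 39.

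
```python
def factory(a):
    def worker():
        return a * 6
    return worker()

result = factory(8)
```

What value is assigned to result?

Step 1: factory(8) binds parameter a = 8.
Step 2: worker() accesses a = 8 from enclosing scope.
Step 3: result = 8 * 6 = 48

The answer is 48.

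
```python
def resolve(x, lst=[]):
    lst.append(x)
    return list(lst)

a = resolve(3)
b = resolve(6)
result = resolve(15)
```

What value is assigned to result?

Step 1: Default list is shared. list() creates copies for return values.
Step 2: Internal list grows: [3] -> [3, 6] -> [3, 6, 15].
Step 3: result = [3, 6, 15]

The answer is [3, 6, 15].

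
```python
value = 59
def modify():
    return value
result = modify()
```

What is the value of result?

Step 1: value = 59 is defined in the global scope.
Step 2: modify() looks up value. No local value exists, so Python checks the global scope via LEGB rule and finds value = 59.
Step 3: result = 59

The answer is 59.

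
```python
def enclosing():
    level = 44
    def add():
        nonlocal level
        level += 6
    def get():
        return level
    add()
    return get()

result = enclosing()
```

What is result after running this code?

Step 1: level = 44. add() modifies it via nonlocal, get() reads it.
Step 2: add() makes level = 44 + 6 = 50.
Step 3: get() returns 50. result = 50

The answer is 50.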